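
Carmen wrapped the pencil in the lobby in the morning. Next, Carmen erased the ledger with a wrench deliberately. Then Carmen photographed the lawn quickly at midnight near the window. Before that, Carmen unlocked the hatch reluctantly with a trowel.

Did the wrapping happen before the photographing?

yes

The narrative orders the wrapping before the photographing.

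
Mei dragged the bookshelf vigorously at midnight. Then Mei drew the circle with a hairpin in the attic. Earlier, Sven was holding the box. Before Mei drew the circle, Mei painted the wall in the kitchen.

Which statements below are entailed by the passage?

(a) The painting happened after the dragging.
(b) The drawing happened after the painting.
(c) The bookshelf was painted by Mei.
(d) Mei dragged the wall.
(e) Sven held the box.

(b), (e)

(a) Not entailed — the narrative doesn't order the dragging relative to the painting.
(b) Entailed — the narrative places the painting before the drawing.
(c) Not entailed — Mei painted the wall, not the bookshelf; the bookshelf belongs to the dragging event.
(d) Not entailed — Mei dragged the bookshelf, not the wall; the wall belongs to the painting event.
(e) Entailed — 'hold' is an activity; 'was holding' entails that some holding happened, so 'held' holds.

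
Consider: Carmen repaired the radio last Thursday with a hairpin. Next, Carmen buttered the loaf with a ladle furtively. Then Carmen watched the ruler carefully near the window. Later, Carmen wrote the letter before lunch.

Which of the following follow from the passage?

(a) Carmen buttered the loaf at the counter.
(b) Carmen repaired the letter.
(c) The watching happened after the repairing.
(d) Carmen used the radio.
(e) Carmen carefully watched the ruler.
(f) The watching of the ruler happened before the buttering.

(c), (e)

(a) Not entailed — 'at the counter' adds information not in the original event.
(b) Not entailed — Carmen repaired the radio, not the letter; the letter belongs to the writing event.
(c) Entailed — the narrative places the repairing before the watching.
(d) Not entailed — the radio is the patient, not an instrument — Carmen used a hairpin.
(e) Entailed — this follows by dropping conjuncts from the watching event's description.
(f) Not entailed — the narrative places the buttering before the watching, not after.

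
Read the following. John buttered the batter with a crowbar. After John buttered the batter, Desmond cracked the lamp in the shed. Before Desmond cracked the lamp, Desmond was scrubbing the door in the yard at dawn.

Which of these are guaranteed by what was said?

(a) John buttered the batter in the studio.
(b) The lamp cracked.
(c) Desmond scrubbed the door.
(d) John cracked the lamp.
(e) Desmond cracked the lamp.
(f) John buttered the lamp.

(a) Not entailed — 'in the studio' adds information not in the original event.
(b) Entailed — 'Desmond cracked the lamp' is causative; it entails the inchoative 'the lamp cracked'.
(c) Entailed — 'scrub' is an activity; 'was scrubbing' entails that some scrubbing happened, so 'scrubbed' holds.
(d) Not entailed — the passage has Desmond cracking the lamp, not John.
(e) Entailed — every conjunct here is already in the original cracking event.
(f) Not entailed — John buttered the batter, not the lamp; the lamp belongs to the cracking event.

(b), (c), (e)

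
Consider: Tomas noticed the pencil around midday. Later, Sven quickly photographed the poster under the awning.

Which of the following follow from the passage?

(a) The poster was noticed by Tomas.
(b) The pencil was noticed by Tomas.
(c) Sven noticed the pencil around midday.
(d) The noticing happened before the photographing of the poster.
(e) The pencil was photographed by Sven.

(b), (d)

(a) Not entailed — Tomas noticed the pencil, not the poster; the poster belongs to the photographing event.
(b) Entailed — every conjunct here is already in the original noticing event.
(c) Not entailed — the passage has Tomas noticing the pencil, not Sven.
(d) Entailed — the narrative places the noticing before the photographing.
(e) Not entailed — Sven photographed the poster, not the pencil; the pencil belongs to the noticing event.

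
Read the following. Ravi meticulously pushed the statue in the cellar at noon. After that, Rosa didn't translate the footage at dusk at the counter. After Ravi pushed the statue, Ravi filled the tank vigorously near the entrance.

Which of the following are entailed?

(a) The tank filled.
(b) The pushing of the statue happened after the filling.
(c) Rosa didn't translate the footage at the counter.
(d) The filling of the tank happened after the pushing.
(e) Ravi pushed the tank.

(a) Entailed — 'Ravi filled the tank' is causative; it entails the inchoative 'the tank filled'.
(b) Not entailed — the narrative places the pushing before the filling, not after.
(c) Not entailed — dropping 'at dusk' under negation is not valid — the original leaves open that Rosa translated the footage some other way.
(d) Entailed — the narrative places the pushing before the filling.
(e) Not entailed — Ravi pushed the statue, not the tank; the tank belongs to the filling event.

(a), (d)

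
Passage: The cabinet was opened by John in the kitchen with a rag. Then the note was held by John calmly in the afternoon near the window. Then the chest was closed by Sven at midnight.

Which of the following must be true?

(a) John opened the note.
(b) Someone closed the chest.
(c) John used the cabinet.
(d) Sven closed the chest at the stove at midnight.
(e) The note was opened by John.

(b)

(a) Not entailed — John opened the cabinet, not the note; the note belongs to the holding event.
(b) Entailed — this follows by dropping conjuncts from the closing event's description.
(c) Not entailed — the cabinet is the patient, not an instrument — John used a rag.
(d) Not entailed — 'at the stove' adds information not in the original event.
(e) Not entailed — John opened the cabinet, not the note; the note belongs to the holding event.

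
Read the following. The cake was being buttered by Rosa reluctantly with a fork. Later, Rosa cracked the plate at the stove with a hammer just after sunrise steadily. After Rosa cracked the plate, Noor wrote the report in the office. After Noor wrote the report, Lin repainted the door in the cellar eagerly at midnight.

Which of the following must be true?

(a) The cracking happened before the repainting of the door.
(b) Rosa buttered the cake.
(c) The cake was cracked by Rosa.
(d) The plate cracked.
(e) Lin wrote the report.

(a), (d)

(a) Entailed — the narrative places the cracking before the repainting.
(b) Not entailed — 'was buttering' is progressive on an accomplishment; it does not entail the completed 'buttered'.
(c) Not entailed — Rosa cracked the plate, not the cake; the cake belongs to the buttering event.
(d) Entailed — 'Rosa cracked the plate' is causative; it entails the inchoative 'the plate cracked'.
(e) Not entailed — the passage has Noor writing the report, not Lin.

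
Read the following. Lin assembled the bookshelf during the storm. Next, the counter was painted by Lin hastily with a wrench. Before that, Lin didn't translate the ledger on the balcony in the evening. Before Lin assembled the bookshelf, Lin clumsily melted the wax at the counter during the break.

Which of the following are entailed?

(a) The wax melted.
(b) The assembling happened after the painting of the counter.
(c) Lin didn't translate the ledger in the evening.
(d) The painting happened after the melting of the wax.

(a), (d)

(a) Entailed — 'Lin melted the wax' is causative; it entails the inchoative 'the wax melted'.
(b) Not entailed — the narrative places the assembling before the painting, not after.
(c) Not entailed — dropping 'on the balcony' under negation is not valid — the original leaves open that Lin translated the ledger some other way.
(d) Entailed — the narrative places the melting before the painting.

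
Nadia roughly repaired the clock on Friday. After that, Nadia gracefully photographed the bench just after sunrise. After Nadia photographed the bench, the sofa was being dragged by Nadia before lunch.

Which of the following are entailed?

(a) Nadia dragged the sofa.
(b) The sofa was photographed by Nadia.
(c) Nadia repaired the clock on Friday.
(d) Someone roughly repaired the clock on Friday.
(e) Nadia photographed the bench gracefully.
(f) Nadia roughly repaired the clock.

(a), (c), (d), (e), (f)

(a) Entailed — 'drag' is an activity; 'was dragging' entails that some dragging happened, so 'dragged' holds.
(b) Not entailed — Nadia photographed the bench, not the sofa; the sofa belongs to the dragging event.
(c) Entailed — every conjunct here is already in the original repairing event.
(d) Entailed — generalizing the agent leaves a sub-description the original still satisfies.
(e) Entailed — the original entails any weakening of itself; this just drops 'just after sunrise'.
(f) Entailed — the original entails any weakening of itself; this just drops 'on Friday'.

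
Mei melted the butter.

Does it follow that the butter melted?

yes

'Mei melted the butter' is the causative; it entails the inchoative 'the butter melted'.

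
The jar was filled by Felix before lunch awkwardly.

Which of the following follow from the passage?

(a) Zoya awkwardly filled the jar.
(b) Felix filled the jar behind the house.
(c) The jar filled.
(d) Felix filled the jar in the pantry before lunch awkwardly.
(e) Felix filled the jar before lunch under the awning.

(a) Not entailed — the passage has Felix filling the jar, not Zoya.
(b) Not entailed — 'behind the house' adds information not in the original event.
(c) Entailed — 'Felix filled the jar' is causative; it entails the inchoative 'the jar filled'.
(d) Not entailed — 'in the pantry' adds information not in the original event.
(e) Not entailed — 'under the awning' adds information not in the original event.

(c)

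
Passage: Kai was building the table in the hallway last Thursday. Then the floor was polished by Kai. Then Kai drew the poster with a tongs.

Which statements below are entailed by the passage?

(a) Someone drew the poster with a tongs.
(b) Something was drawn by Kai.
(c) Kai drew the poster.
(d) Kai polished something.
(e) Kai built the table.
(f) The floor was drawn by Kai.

(a) Entailed — this follows by dropping conjuncts from the drawing event's description.
(b) Entailed — this follows by dropping conjuncts from the drawing event's description.
(c) Entailed — dropping 'with a tongs' leaves a sub-description the original still satisfies.
(d) Entailed — this follows by dropping conjuncts from the polishing event's description.
(e) Not entailed — 'was building' is progressive on an accomplishment; it does not entail the completed 'built'.
(f) Not entailed — Kai drew the poster, not the floor; the floor belongs to the polishing event.

(a), (b), (c), (d)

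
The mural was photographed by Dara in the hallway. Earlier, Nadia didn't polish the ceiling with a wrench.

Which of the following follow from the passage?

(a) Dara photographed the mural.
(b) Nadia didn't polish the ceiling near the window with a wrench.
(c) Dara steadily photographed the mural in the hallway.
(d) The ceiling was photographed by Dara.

(a) Entailed — the original entails any weakening of itself; this just drops 'in the hallway'.
(b) Entailed — under negation, adding a further restriction is entailed: if no such polishing event occurred, none occurred near the window either.
(c) Not entailed — 'steadily' adds information not in the original event.
(d) Not entailed — Dara photographed the mural, not the ceiling; the ceiling belongs to the polishing event.

(a), (b)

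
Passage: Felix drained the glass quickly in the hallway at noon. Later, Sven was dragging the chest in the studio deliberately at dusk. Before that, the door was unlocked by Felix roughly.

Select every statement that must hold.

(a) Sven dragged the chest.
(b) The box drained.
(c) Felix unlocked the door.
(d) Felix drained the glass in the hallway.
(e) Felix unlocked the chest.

(a), (c), (d)

(a) Entailed — 'drag' is an activity; 'was dragging' entails that some dragging happened, so 'dragged' holds.
(b) Not entailed — the glass is what drained, not the box.
(c) Entailed — dropping 'roughly' leaves a sub-description the original still satisfies.
(d) Entailed — the original entails any weakening of itself; this just drops 'quickly', 'at noon'.
(e) Not entailed — Felix unlocked the door, not the chest; the chest belongs to the dragging event.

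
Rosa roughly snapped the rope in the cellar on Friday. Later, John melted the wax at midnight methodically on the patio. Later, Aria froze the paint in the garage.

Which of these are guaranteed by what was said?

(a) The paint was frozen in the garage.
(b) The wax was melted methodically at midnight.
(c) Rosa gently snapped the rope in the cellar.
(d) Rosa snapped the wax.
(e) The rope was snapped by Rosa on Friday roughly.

(a) Entailed — this follows by dropping conjuncts from the freezing event's description.
(b) Entailed — dropping 'on the patio' and generalizing the agent leaves a sub-description the original still satisfies.
(c) Not entailed — 'gently' adds a manner not in (and inconsistent with) the original.
(d) Not entailed — Rosa snapped the rope, not the wax; the wax belongs to the melting event.
(e) Entailed — the original entails any weakening of itself; this just drops 'in the cellar'.

(a), (b), (e)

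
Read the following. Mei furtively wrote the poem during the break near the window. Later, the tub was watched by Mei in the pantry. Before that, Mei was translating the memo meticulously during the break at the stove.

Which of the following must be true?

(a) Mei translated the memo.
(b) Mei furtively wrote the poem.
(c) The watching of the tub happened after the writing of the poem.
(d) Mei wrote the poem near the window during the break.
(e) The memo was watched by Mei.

(b), (c), (d)

(a) Not entailed — 'was translating' is progressive on an accomplishment; it does not entail the completed 'translated'.
(b) Entailed — dropping 'during the break', 'near the window' leaves a sub-description the original still satisfies.
(c) Entailed — the narrative places the writing before the watching.
(d) Entailed — the original entails any weakening of itself; this just drops 'furtively'.
(e) Not entailed — Mei watched the tub, not the memo; the memo belongs to the translating event.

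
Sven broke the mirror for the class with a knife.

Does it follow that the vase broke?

no

Nothing is said about any vase; only the mirror is affected.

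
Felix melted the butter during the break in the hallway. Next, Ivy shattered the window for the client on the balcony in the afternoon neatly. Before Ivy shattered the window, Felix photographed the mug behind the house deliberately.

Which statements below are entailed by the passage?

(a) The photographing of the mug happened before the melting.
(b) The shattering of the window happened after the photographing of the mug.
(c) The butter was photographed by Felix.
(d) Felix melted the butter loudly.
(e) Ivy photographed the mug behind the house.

(a) Not entailed — the narrative doesn't order the photographing relative to the melting.
(b) Entailed — the narrative places the photographing before the shattering.
(c) Not entailed — Felix photographed the mug, not the butter; the butter belongs to the melting event.
(d) Not entailed — 'loudly' adds information not in the original event.
(e) Not entailed — the passage has Felix photographing the mug, not Ivy.

(b)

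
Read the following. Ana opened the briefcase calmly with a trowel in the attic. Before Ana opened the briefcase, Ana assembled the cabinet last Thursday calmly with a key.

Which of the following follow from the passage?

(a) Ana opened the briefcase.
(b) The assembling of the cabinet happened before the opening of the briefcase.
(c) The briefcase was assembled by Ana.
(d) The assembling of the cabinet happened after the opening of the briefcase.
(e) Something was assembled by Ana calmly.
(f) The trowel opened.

(a), (b), (e)

(a) Entailed — the original entails any weakening of itself; this just drops 'with a trowel', 'in the attic', 'calmly'.
(b) Entailed — the narrative places the assembling before the opening.
(c) Not entailed — Ana assembled the cabinet, not the briefcase; the briefcase belongs to the opening event.
(d) Not entailed — the narrative places the assembling before the opening, not after.
(e) Entailed — this follows by dropping conjuncts from the assembling event's description.
(f) Not entailed — the briefcase is what opened, not the trowel.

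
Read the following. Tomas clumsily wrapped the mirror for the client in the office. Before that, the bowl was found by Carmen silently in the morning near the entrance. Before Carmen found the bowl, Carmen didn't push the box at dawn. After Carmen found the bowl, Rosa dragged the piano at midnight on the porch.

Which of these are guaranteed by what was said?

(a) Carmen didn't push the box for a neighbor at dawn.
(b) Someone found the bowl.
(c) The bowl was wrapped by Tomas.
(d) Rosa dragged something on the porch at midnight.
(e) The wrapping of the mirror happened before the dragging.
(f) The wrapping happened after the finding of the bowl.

(a), (b), (d), (f)

(a) Entailed — under negation, adding a further restriction is entailed: if no such pushing event occurred, none occurred for a neighbor either.
(b) Entailed — every conjunct here is already in the original finding event.
(c) Not entailed — Tomas wrapped the mirror, not the bowl; the bowl belongs to the finding event.
(d) Entailed — generalizing the patient leaves a sub-description the original still satisfies.
(e) Not entailed — the narrative doesn't order the wrapping relative to the dragging.
(f) Entailed — the narrative places the finding before the wrapping.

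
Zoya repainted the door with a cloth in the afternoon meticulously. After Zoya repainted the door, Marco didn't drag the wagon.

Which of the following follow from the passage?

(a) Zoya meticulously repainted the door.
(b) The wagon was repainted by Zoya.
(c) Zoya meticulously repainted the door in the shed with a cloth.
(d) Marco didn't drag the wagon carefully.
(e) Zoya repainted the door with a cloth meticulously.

(a) Entailed — dropping 'in the afternoon', 'with a cloth' leaves a sub-description the original still satisfies.
(b) Not entailed — Zoya repainted the door, not the wagon; the wagon belongs to the dragging event.
(c) Not entailed — 'in the shed' adds information not in the original event.
(d) Entailed — under negation, adding a further restriction is entailed: if no such dragging event occurred, none occurred carefully either.
(e) Entailed — dropping 'in the afternoon' leaves a sub-description the original still satisfies.

(a), (d), (e)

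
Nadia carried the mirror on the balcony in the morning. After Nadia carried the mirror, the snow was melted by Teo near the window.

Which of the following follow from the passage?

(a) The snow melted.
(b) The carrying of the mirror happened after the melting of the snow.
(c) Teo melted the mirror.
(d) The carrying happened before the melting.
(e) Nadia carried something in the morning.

(a), (d), (e)

(a) Entailed — 'Teo melted the snow' is causative; it entails the inchoative 'the snow melted'.
(b) Not entailed — the narrative places the carrying before the melting, not after.
(c) Not entailed — Teo melted the snow, not the mirror; the mirror belongs to the carrying event.
(d) Entailed — the narrative places the carrying before the melting.
(e) Entailed — the original entails any weakening of itself; this just drops 'on the balcony' and generalizes the patient.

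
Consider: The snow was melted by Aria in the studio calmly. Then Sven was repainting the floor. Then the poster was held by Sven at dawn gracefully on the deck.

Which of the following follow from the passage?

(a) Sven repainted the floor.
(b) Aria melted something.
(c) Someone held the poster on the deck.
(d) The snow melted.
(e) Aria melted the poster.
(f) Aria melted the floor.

(b), (c), (d)

(a) Not entailed — 'was repainting' is progressive on an accomplishment; it does not entail the completed 'repainted'.
(b) Entailed — every conjunct here is already in the original melting event.
(c) Entailed — every conjunct here is already in the original holding event.
(d) Entailed — 'Aria melted the snow' is causative; it entails the inchoative 'the snow melted'.
(e) Not entailed — Aria melted the snow, not the poster; the poster belongs to the holding event.
(f) Not entailed — Aria melted the snow, not the floor; the floor belongs to the repainting event.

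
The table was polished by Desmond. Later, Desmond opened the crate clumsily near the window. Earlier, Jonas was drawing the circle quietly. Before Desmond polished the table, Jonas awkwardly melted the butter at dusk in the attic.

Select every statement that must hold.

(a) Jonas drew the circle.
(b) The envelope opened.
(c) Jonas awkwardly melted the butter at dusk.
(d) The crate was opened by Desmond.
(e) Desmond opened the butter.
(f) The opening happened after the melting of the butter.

(c), (d), (f)

(a) Not entailed — 'was drawing' is progressive on an accomplishment; it does not entail the completed 'drew'.
(b) Not entailed — the crate is what opened, not the envelope.
(c) Entailed — every conjunct here is already in the original melting event.
(d) Entailed — the original entails any weakening of itself; this just drops 'clumsily', 'near the window'.
(e) Not entailed — Desmond opened the crate, not the butter; the butter belongs to the melting event.
(f) Entailed — the narrative places the melting before the opening.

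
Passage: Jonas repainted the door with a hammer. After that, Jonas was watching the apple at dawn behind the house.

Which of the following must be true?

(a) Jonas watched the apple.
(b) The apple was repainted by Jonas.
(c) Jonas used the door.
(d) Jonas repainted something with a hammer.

(a), (d)

(a) Entailed — 'watch' is an activity; 'was watching' entails that some watching happened, so 'watched' holds.
(b) Not entailed — Jonas repainted the door, not the apple; the apple belongs to the watching event.
(c) Not entailed — the door is the patient, not an instrument — Jonas used a hammer.
(d) Entailed — generalizing the patient leaves a sub-description the original still satisfies.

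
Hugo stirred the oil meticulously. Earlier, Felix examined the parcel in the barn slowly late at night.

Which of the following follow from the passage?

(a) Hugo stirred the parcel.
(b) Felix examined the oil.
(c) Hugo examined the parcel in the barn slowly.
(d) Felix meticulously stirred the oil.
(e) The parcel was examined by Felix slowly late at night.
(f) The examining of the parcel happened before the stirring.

(a) Not entailed — Hugo stirred the oil, not the parcel; the parcel belongs to the examining event.
(b) Not entailed — Felix examined the parcel, not the oil; the oil belongs to the stirring event.
(c) Not entailed — the passage has Felix examining the parcel, not Hugo.
(d) Not entailed — the passage has Hugo stirring the oil, not Felix.
(e) Entailed — every conjunct here is already in the original examining event.
(f) Entailed — the narrative places the examining before the stirring.

(e), (f)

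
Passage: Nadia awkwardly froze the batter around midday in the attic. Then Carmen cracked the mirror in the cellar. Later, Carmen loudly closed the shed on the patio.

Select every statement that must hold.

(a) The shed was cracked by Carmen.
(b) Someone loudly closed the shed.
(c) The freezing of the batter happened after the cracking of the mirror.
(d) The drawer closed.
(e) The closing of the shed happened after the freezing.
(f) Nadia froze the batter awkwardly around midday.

(a) Not entailed — Carmen cracked the mirror, not the shed; the shed belongs to the closing event.
(b) Entailed — the original entails any weakening of itself; this just drops 'on the patio' and generalizes the agent.
(c) Not entailed — the narrative places the freezing before the cracking, not after.
(d) Not entailed — the shed is what closed, not the drawer.
(e) Entailed — the narrative places the freezing before the closing.
(f) Entailed — this follows by dropping conjuncts from the freezing event's description.

(b), (e), (f)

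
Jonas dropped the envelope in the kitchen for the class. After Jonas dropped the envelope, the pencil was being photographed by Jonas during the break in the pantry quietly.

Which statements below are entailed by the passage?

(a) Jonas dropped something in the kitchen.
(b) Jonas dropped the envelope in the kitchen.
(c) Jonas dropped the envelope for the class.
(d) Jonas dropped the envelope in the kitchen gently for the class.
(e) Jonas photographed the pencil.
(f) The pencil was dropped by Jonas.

(a) Entailed — every conjunct here is already in the original dropping event.
(b) Entailed — this follows by dropping conjuncts from the dropping event's description.
(c) Entailed — the original entails any weakening of itself; this just drops 'in the kitchen'.
(d) Not entailed — 'gently' adds information not in the original event.
(e) Not entailed — 'was photographing' is progressive on an accomplishment; it does not entail the completed 'photographed'.
(f) Not entailed — Jonas dropped the envelope, not the pencil; the pencil belongs to the photographing event.

(a), (b), (c)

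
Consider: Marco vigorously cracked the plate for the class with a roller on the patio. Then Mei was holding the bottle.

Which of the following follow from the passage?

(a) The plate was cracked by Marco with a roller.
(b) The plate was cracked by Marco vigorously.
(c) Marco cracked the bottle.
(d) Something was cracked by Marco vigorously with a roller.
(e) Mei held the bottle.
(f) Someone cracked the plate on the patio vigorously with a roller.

(a), (b), (d), (e), (f)

(a) Entailed — dropping 'vigorously', 'for the class', 'on the patio' leaves a sub-description the original still satisfies.
(b) Entailed — this follows by dropping conjuncts from the cracking event's description.
(c) Not entailed — Marco cracked the plate, not the bottle; the bottle belongs to the holding event.
(d) Entailed — the original entails any weakening of itself; this just drops 'for the class', 'on the patio' and generalizes the patient.
(e) Entailed — 'hold' is an activity; 'was holding' entails that some holding happened, so 'held' holds.
(f) Entailed — this follows by dropping conjuncts from the cracking event's description.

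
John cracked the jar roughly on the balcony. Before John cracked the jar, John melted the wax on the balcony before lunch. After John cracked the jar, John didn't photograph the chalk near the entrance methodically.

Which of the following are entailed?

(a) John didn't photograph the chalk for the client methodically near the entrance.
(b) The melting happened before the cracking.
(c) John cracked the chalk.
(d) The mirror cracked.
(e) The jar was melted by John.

(a), (b)

(a) Entailed — under negation, adding a further restriction is entailed: if no such photographing event occurred, none occurred for the client either.
(b) Entailed — the narrative places the melting before the cracking.
(c) Not entailed — John cracked the jar, not the chalk; the chalk belongs to the photographing event.
(d) Not entailed — the jar is what cracked, not the mirror.
(e) Not entailed — John melted the wax, not the jar; the jar belongs to the cracking event.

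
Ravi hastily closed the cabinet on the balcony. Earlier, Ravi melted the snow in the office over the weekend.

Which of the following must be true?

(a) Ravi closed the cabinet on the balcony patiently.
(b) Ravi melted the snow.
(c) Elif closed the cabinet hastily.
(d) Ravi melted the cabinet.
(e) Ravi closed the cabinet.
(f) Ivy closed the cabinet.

(b), (e)

(a) Not entailed — 'patiently' adds a manner not in (and inconsistent with) the original.
(b) Entailed — dropping 'over the weekend', 'in the office' leaves a sub-description the original still satisfies.
(c) Not entailed — the passage has Ravi closing the cabinet, not Elif.
(d) Not entailed — Ravi melted the snow, not the cabinet; the cabinet belongs to the closing event.
(e) Entailed — every conjunct here is already in the original closing event.
(f) Not entailed — the passage has Ravi closing the cabinet, not Ivy.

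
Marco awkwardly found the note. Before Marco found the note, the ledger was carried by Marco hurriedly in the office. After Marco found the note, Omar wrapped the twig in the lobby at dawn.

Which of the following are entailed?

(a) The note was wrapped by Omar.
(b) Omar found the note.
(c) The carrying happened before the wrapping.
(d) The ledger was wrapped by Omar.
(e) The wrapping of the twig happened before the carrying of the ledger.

(a) Not entailed — Omar wrapped the twig, not the note; the note belongs to the finding event.
(b) Not entailed — the passage has Marco finding the note, not Omar.
(c) Entailed — the narrative places the carrying before the wrapping.
(d) Not entailed — Omar wrapped the twig, not the ledger; the ledger belongs to the carrying event.
(e) Not entailed — the narrative places the carrying before the wrapping, not after.

(c)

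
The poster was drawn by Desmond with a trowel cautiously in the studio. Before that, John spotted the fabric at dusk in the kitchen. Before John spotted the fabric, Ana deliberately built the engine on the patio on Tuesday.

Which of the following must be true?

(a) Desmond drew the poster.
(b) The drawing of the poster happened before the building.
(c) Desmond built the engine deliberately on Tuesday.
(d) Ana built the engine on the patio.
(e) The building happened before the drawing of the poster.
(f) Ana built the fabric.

(a), (d), (e)

(a) Entailed — dropping 'with a trowel', 'in the studio', 'cautiously' leaves a sub-description the original still satisfies.
(b) Not entailed — the narrative places the building before the drawing, not after.
(c) Not entailed — the passage has Ana building the engine, not Desmond.
(d) Entailed — every conjunct here is already in the original building event.
(e) Entailed — the narrative places the building before the drawing.
(f) Not entailed — Ana built the engine, not the fabric; the fabric belongs to the spotting event.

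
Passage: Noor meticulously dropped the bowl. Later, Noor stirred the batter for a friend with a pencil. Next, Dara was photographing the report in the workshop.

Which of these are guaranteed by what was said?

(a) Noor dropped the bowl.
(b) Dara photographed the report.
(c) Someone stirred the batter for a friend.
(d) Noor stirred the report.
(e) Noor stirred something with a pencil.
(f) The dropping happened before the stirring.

(a), (c), (e), (f)

(a) Entailed — this follows by dropping conjuncts from the dropping event's description.
(b) Not entailed — 'was photographing' is progressive on an accomplishment; it does not entail the completed 'photographed'.
(c) Entailed — this follows by dropping conjuncts from the stirring event's description.
(d) Not entailed — Noor stirred the batter, not the report; the report belongs to the photographing event.
(e) Entailed — the original entails any weakening of itself; this just drops 'for a friend' and generalizes the patient.
(f) Entailed — the narrative places the dropping before the stirring.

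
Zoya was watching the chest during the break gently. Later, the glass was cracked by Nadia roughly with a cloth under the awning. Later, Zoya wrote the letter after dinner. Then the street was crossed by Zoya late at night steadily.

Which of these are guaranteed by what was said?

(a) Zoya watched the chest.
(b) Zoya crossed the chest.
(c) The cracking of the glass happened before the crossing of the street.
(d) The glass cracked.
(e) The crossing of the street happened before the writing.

(a), (c), (d)

(a) Entailed — 'watch' is an activity; 'was watching' entails that some watching happened, so 'watched' holds.
(b) Not entailed — Zoya crossed the street, not the chest; the chest belongs to the watching event.
(c) Entailed — the narrative places the cracking before the crossing.
(d) Entailed — 'Nadia cracked the glass' is causative; it entails the inchoative 'the glass cracked'.
(e) Not entailed — the narrative places the writing before the crossing, not after.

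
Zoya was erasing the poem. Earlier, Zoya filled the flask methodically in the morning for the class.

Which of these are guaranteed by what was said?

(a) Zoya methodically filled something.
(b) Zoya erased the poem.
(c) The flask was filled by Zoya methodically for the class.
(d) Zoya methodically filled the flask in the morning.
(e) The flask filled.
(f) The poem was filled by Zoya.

(a) Entailed — every conjunct here is already in the original filling event.
(b) Not entailed — 'was erasing' is progressive on an accomplishment; it does not entail the completed 'erased'.
(c) Entailed — dropping 'in the morning' leaves a sub-description the original still satisfies.
(d) Entailed — this follows by dropping conjuncts from the filling event's description.
(e) Entailed — 'Zoya filled the flask' is causative; it entails the inchoative 'the flask filled'.
(f) Not entailed — Zoya filled the flask, not the poem; the poem belongs to the erasing event.

(a), (c), (d), (e)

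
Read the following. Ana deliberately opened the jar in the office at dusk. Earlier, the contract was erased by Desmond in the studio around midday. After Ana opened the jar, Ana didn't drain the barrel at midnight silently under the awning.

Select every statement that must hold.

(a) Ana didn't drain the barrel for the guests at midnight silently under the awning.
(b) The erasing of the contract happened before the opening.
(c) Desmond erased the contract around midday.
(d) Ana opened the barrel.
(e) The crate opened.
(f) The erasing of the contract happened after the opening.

(a) Entailed — under negation, adding a further restriction is entailed: if no such draining event occurred, none occurred for the guests either.
(b) Entailed — the narrative places the erasing before the opening.
(c) Entailed — every conjunct here is already in the original erasing event.
(d) Not entailed — Ana opened the jar, not the barrel; the barrel belongs to the draining event.
(e) Not entailed — the jar is what opened, not the crate.
(f) Not entailed — the narrative places the erasing before the opening, not after.

(a), (b), (c)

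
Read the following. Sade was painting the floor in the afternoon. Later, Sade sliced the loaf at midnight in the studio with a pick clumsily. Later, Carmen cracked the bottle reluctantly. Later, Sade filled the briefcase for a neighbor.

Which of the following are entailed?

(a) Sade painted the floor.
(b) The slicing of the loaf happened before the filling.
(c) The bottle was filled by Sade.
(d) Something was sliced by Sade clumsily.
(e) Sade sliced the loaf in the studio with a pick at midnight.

(b), (d), (e)

(a) Not entailed — 'was painting' is progressive on an accomplishment; it does not entail the completed 'painted'.
(b) Entailed — the narrative places the slicing before the filling.
(c) Not entailed — Sade filled the briefcase, not the bottle; the bottle belongs to the cracking event.
(d) Entailed — the original entails any weakening of itself; this just drops 'in the studio', 'at midnight', 'with a pick' and generalizes the patient.
(e) Entailed — every conjunct here is already in the original slicing event.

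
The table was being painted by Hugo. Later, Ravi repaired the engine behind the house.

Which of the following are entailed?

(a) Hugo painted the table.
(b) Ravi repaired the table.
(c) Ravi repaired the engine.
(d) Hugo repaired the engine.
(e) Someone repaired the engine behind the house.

(c), (e)

(a) Not entailed — 'was painting' is progressive on an accomplishment; it does not entail the completed 'painted'.
(b) Not entailed — Ravi repaired the engine, not the table; the table belongs to the painting event.
(c) Entailed — the original entails any weakening of itself; this just drops 'behind the house'.
(d) Not entailed — the passage has Ravi repairing the engine, not Hugo.
(e) Entailed — this follows by dropping conjuncts from the repairing event's description.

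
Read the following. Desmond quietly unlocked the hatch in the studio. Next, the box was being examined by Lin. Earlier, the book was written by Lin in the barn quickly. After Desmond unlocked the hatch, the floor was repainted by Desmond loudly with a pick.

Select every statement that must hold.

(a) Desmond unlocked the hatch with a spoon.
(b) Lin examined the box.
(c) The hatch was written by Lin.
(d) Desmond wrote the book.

(a) Not entailed — 'with a spoon' adds information not in the original event.
(b) Entailed — 'examine' is an activity; 'was examining' entails that some examining happened, so 'examined' holds.
(c) Not entailed — Lin wrote the book, not the hatch; the hatch belongs to the unlocking event.
(d) Not entailed — the passage has Lin writing the book, not Desmond.

(b)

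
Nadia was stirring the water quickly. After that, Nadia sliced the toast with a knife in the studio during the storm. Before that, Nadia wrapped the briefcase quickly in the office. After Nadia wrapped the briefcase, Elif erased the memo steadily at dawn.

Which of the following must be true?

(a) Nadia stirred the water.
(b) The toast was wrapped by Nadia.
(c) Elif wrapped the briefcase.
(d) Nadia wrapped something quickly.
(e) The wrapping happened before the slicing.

(a) Entailed — 'stir' is an activity; 'was stirring' entails that some stirring happened, so 'stirred' holds.
(b) Not entailed — Nadia wrapped the briefcase, not the toast; the toast belongs to the slicing event.
(c) Not entailed — the passage has Nadia wrapping the briefcase, not Elif.
(d) Entailed — the original entails any weakening of itself; this just drops 'in the office' and generalizes the patient.
(e) Entailed — the narrative places the wrapping before the slicing.

(a), (d), (e)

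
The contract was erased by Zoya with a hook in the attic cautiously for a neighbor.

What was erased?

the contract

'the contract' marks the patient of the erasing event.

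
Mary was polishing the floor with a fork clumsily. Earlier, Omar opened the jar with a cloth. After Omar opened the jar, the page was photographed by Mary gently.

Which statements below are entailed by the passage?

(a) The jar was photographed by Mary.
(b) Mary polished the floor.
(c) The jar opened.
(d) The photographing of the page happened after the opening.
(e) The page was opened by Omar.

(a) Not entailed — Mary photographed the page, not the jar; the jar belongs to the opening event.
(b) Entailed — 'polish' is an activity; 'was polishing' entails that some polishing happened, so 'polished' holds.
(c) Entailed — 'Omar opened the jar' is causative; it entails the inchoative 'the jar opened'.
(d) Entailed — the narrative places the opening before the photographing.
(e) Not entailed — Omar opened the jar, not the page; the page belongs to the photographing event.

(b), (c), (d)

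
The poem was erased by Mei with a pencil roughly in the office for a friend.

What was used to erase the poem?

a pencil

'with a pencil' marks the instrument of the erasing event.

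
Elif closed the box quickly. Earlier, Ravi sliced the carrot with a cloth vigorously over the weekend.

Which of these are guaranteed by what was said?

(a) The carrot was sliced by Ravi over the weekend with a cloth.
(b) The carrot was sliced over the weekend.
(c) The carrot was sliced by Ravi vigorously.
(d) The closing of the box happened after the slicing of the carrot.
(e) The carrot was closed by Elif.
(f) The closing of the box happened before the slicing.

(a) Entailed — every conjunct here is already in the original slicing event.
(b) Entailed — every conjunct here is already in the original slicing event.
(c) Entailed — every conjunct here is already in the original slicing event.
(d) Entailed — the narrative places the slicing before the closing.
(e) Not entailed — Elif closed the box, not the carrot; the carrot belongs to the slicing event.
(f) Not entailed — the narrative places the slicing before the closing, not after.

(a), (b), (c), (d)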